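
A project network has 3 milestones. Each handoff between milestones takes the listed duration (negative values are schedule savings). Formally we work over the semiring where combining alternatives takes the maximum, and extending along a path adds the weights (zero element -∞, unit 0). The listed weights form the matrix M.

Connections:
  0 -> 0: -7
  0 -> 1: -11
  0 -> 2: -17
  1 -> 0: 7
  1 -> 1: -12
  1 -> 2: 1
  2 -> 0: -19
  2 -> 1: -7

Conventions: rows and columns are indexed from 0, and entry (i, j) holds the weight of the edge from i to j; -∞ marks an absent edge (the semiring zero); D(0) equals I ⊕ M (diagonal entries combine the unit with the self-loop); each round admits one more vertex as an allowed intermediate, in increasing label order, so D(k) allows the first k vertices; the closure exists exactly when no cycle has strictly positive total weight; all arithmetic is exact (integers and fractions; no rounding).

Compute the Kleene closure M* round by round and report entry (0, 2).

D(0):
  [0, -11, -17]
  [7, 0, 1]
  [-19, -7, 0]
D(1):
  [0, -11, -17]
  [7, 0, 1]
  [-19, -7, 0]
D(2):
  [0, -11, -10]
  [7, 0, 1]
  [0, -7, 0]
D(3):
  [0, -11, -10]
  [7, 0, 1]
  [0, -7, 0]
Answer: M*[0][2] = -10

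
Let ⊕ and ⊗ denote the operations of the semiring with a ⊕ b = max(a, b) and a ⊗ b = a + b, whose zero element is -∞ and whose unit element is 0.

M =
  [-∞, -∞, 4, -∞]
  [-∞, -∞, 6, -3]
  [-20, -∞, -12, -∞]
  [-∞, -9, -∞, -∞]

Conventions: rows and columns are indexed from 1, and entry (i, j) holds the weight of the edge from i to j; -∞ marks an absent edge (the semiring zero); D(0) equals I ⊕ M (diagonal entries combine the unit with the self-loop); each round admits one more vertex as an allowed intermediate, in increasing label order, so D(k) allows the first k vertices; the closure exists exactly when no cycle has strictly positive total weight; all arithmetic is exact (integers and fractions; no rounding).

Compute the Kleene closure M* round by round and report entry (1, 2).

D(0):
  [0, -∞, 4, -∞]
  [-∞, 0, 6, -3]
  [-20, -∞, 0, -∞]
  [-∞, -9, -∞, 0]
D(1):
  [0, -∞, 4, -∞]
  [-∞, 0, 6, -3]
  [-20, -∞, 0, -∞]
  [-∞, -9, -∞, 0]
D(2):
  [0, -∞, 4, -∞]
  [-∞, 0, 6, -3]
  [-20, -∞, 0, -∞]
  [-∞, -9, -3, 0]
D(3):
  [0, -∞, 4, -∞]
  [-14, 0, 6, -3]
  [-20, -∞, 0, -∞]
  [-23, -9, -3, 0]
D(4):
  [0, -∞, 4, -∞]
  [-14, 0, 6, -3]
  [-20, -∞, 0, -∞]
  [-23, -9, -3, 0]
Answer: M*[1][2] = -∞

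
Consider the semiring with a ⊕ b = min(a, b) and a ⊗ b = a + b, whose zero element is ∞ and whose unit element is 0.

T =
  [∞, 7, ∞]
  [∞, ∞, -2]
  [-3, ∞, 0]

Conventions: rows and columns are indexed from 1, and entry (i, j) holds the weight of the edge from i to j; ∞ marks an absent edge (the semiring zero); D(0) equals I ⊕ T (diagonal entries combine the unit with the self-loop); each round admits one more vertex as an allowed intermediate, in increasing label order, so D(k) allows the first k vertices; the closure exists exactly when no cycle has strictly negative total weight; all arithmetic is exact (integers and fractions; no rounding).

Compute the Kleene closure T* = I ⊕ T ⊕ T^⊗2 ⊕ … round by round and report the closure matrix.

D(0):
  [0, 7, ∞]
  [∞, 0, -2]
  [-3, ∞, 0]
D(1):
  [0, 7, ∞]
  [∞, 0, -2]
  [-3, 4, 0]
D(2):
  [0, 7, 5]
  [∞, 0, -2]
  [-3, 4, 0]
D(3):
  [0, 7, 5]
  [-5, 0, -2]
  [-3, 4, 0]
Answer: T* = [[0, 7, 5], [-5, 0, -2], [-3, 4, 0]]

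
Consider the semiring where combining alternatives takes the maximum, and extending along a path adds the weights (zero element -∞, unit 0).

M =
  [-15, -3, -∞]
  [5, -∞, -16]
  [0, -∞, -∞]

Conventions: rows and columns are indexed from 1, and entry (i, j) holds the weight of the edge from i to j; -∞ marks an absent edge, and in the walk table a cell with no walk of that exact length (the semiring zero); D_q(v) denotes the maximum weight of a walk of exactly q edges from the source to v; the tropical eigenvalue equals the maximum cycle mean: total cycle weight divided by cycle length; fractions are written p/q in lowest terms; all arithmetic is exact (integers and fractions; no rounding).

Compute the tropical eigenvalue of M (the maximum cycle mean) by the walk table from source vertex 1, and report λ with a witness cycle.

q=0: [0, -∞, -∞]
q=1: [-15, -3, -∞]
q=2: [2, -18, -19]
q=3: [-13, -1, -34]
Optimal cycle mean attained by: cycle 1->2->1, total (-3) + 5, length 2.
Answer: λ = 1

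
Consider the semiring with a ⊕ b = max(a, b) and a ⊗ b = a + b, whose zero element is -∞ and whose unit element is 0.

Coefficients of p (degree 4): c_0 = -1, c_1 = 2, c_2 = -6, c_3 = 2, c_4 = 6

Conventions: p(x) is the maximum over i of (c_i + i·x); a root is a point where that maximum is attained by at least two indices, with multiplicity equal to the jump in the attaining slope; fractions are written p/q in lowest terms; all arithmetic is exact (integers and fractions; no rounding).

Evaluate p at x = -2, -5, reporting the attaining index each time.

p(-2) = max(-1+0·(-2)=-1, 2+1·(-2)=0, -6+2·(-2)=-10, 2+3·(-2)=-4, 6+4·(-2)=-2) = 0 (attained by i=1)
p(-5) = max(-1+0·(-5)=-1, 2+1·(-5)=-3, -6+2·(-5)=-16, 2+3·(-5)=-13, 6+4·(-5)=-14) = -1 (attained by i=0)
Answer: p(-2) = 0; p(-5) = -1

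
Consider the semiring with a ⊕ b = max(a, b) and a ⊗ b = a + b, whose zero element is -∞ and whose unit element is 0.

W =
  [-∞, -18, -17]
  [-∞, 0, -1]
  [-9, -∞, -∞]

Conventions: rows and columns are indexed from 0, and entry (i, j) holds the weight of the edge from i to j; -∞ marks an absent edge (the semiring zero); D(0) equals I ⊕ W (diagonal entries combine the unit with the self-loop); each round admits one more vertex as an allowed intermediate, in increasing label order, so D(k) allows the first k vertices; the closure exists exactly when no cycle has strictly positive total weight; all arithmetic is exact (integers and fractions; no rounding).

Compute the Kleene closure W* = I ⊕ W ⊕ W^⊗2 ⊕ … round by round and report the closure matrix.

D(0):
  [0, -18, -17]
  [-∞, 0, -1]
  [-9, -∞, 0]
D(1):
  [0, -18, -17]
  [-∞, 0, -1]
  [-9, -27, 0]
D(2):
  [0, -18, -17]
  [-∞, 0, -1]
  [-9, -27, 0]
D(3):
  [0, -18, -17]
  [-10, 0, -1]
  [-9, -27, 0]
Answer: W* = [[0, -18, -17], [-10, 0, -1], [-9, -27, 0]]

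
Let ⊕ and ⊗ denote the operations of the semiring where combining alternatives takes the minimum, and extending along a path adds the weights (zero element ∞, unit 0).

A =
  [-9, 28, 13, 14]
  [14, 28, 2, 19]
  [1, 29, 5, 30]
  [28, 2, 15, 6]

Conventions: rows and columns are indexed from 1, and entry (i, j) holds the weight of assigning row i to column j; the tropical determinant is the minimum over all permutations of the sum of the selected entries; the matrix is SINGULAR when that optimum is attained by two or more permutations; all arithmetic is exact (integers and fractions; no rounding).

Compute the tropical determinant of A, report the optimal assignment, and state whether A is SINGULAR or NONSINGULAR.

σ = (1, 2, 3, 4): (-9) + 28 + 5 + 6 = 30
σ = (1, 2, 4, 3): (-9) + 28 + 30 + 15 = 64
σ = (1, 3, 2, 4): (-9) + 2 + 29 + 6 = 28
σ = (1, 3, 4, 2): (-9) + 2 + 30 + 2 = 25
σ = (1, 4, 2, 3): (-9) + 19 + 29 + 15 = 54
σ = (1, 4, 3, 2): (-9) + 19 + 5 + 2 = 17
σ = (2, 1, 3, 4): 28 + 14 + 5 + 6 = 53
σ = (2, 1, 4, 3): 28 + 14 + 30 + 15 = 87
σ = (2, 3, 1, 4): 28 + 2 + 1 + 6 = 37
σ = (2, 3, 4, 1): 28 + 2 + 30 + 28 = 88
σ = (2, 4, 1, 3): 28 + 19 + 1 + 15 = 63
σ = (2, 4, 3, 1): 28 + 19 + 5 + 28 = 80
σ = (3, 1, 2, 4): 13 + 14 + 29 + 6 = 62
σ = (3, 1, 4, 2): 13 + 14 + 30 + 2 = 59
σ = (3, 2, 1, 4): 13 + 28 + 1 + 6 = 48
σ = (3, 2, 4, 1): 13 + 28 + 30 + 28 = 99
σ = (3, 4, 1, 2): 13 + 19 + 1 + 2 = 35
σ = (3, 4, 2, 1): 13 + 19 + 29 + 28 = 89
σ = (4, 1, 2, 3): 14 + 14 + 29 + 15 = 72
σ = (4, 1, 3, 2): 14 + 14 + 5 + 2 = 35
σ = (4, 2, 1, 3): 14 + 28 + 1 + 15 = 58
σ = (4, 2, 3, 1): 14 + 28 + 5 + 28 = 75
σ = (4, 3, 1, 2): 14 + 2 + 1 + 2 = 19
σ = (4, 3, 2, 1): 14 + 2 + 29 + 28 = 73
Optimal value attained by: σ = (1, 4, 3, 2).
Answer: det⊕(A) = 17; verdict: NONSINGULAR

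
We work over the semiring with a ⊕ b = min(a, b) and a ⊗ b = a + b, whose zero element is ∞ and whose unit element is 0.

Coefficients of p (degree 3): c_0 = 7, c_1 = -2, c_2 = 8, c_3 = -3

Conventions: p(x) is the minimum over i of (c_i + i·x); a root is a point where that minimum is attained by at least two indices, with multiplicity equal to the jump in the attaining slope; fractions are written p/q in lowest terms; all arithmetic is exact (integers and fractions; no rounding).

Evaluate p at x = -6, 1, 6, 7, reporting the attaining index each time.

p(-6) = min(7+0·(-6)=7, -2+1·(-6)=-8, 8+2·(-6)=-4, -3+3·(-6)=-21) = -21 (attained by i=3)
p(1) = min(7+0·1=7, -2+1·1=-1, 8+2·1=10, -3+3·1=0) = -1 (attained by i=1)
p(6) = min(7+0·6=7, -2+1·6=4, 8+2·6=20, -3+3·6=15) = 4 (attained by i=1)
p(7) = min(7+0·7=7, -2+1·7=5, 8+2·7=22, -3+3·7=18) = 5 (attained by i=1)
Answer: p(-6) = -21; p(1) = -1; p(6) = 4; p(7) = 5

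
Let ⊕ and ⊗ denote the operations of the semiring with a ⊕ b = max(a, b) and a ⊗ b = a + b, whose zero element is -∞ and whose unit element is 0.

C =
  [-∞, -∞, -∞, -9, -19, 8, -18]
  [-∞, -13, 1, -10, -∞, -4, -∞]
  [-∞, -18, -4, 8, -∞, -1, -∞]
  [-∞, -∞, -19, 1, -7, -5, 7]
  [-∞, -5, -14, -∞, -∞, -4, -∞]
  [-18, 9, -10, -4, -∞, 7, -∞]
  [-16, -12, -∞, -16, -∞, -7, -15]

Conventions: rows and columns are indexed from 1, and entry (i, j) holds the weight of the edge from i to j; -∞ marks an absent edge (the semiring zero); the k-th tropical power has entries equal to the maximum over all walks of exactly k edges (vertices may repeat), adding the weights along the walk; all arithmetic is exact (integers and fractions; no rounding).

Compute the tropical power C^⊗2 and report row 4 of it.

C^⊗2:
  [-10, 17, -2, 4, -16, 15, -2]
  [-22, 5, -3, 9, -17, 3, -3]
  [-19, 8, -8, 9, 1, 6, 15]
  [-9, 4, -15, 2, -6, 2, 8]
  [-22, 5, -4, -6, -∞, 3, -∞]
  [-11, 16, 10, 3, -11, 14, 3]
  [-25, 2, -11, -11, -23, 0, -9]
Answer: row 4 of C^⊗2 = [-9, 4, -15, 2, -6, 2, 8]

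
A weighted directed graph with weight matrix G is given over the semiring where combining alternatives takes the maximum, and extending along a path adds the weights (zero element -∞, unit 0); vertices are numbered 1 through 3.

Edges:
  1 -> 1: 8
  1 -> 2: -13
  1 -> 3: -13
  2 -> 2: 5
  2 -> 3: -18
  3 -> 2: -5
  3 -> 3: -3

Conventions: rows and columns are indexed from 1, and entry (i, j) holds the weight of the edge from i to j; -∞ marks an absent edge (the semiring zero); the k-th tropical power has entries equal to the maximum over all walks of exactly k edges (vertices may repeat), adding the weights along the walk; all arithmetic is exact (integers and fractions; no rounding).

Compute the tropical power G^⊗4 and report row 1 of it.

G^⊗2:
  [16, -5, -5]
  [-∞, 10, -13]
  [-∞, 0, -6]
G^⊗3:
  [24, 3, 3]
  [-∞, 15, -8]
  [-∞, 5, -9]
G^⊗4:
  [32, 11, 11]
  [-∞, 20, -3]
  [-∞, 10, -12]
Answer: row 1 of G^⊗4 = [32, 11, 11]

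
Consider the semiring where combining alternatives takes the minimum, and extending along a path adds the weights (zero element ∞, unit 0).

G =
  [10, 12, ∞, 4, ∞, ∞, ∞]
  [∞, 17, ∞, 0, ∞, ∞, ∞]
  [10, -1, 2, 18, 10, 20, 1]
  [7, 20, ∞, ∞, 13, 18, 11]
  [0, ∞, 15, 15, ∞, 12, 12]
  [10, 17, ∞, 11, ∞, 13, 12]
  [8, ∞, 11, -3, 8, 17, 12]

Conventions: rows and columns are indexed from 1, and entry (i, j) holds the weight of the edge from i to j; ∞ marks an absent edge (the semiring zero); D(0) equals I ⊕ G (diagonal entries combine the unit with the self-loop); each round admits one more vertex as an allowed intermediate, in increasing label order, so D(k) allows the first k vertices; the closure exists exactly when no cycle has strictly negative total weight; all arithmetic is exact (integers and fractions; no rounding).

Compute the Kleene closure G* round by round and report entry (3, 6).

D(0):
  [0, 12, ∞, 4, ∞, ∞, ∞]
  [∞, 0, ∞, 0, ∞, ∞, ∞]
  [10, -1, 0, 18, 10, 20, 1]
  [7, 20, ∞, 0, 13, 18, 11]
  [0, ∞, 15, 15, 0, 12, 12]
  [10, 17, ∞, 11, ∞, 0, 12]
  [8, ∞, 11, -3, 8, 17, 0]
D(1):
  [0, 12, ∞, 4, ∞, ∞, ∞]
  [∞, 0, ∞, 0, ∞, ∞, ∞]
  [10, -1, 0, 14, 10, 20, 1]
  [7, 19, ∞, 0, 13, 18, 11]
  [0, 12, 15, 4, 0, 12, 12]
  [10, 17, ∞, 11, ∞, 0, 12]
  [8, 20, 11, -3, 8, 17, 0]
D(2):
  [0, 12, ∞, 4, ∞, ∞, ∞]
  [∞, 0, ∞, 0, ∞, ∞, ∞]
  [10, -1, 0, -1, 10, 20, 1]
  [7, 19, ∞, 0, 13, 18, 11]
  [0, 12, 15, 4, 0, 12, 12]
  [10, 17, ∞, 11, ∞, 0, 12]
  [8, 20, 11, -3, 8, 17, 0]
D(3):
  [0, 12, ∞, 4, ∞, ∞, ∞]
  [∞, 0, ∞, 0, ∞, ∞, ∞]
  [10, -1, 0, -1, 10, 20, 1]
  [7, 19, ∞, 0, 13, 18, 11]
  [0, 12, 15, 4, 0, 12, 12]
  [10, 17, ∞, 11, ∞, 0, 12]
  [8, 10, 11, -3, 8, 17, 0]
D(4):
  [0, 12, ∞, 4, 17, 22, 15]
  [7, 0, ∞, 0, 13, 18, 11]
  [6, -1, 0, -1, 10, 17, 1]
  [7, 19, ∞, 0, 13, 18, 11]
  [0, 12, 15, 4, 0, 12, 12]
  [10, 17, ∞, 11, 24, 0, 12]
  [4, 10, 11, -3, 8, 15, 0]
D(5):
  [0, 12, 32, 4, 17, 22, 15]
  [7, 0, 28, 0, 13, 18, 11]
  [6, -1, 0, -1, 10, 17, 1]
  [7, 19, 28, 0, 13, 18, 11]
  [0, 12, 15, 4, 0, 12, 12]
  [10, 17, 39, 11, 24, 0, 12]
  [4, 10, 11, -3, 8, 15, 0]
D(6):
  [0, 12, 32, 4, 17, 22, 15]
  [7, 0, 28, 0, 13, 18, 11]
  [6, -1, 0, -1, 10, 17, 1]
  [7, 19, 28, 0, 13, 18, 11]
  [0, 12, 15, 4, 0, 12, 12]
  [10, 17, 39, 11, 24, 0, 12]
  [4, 10, 11, -3, 8, 15, 0]
D(7):
  [0, 12, 26, 4, 17, 22, 15]
  [7, 0, 22, 0, 13, 18, 11]
  [5, -1, 0, -2, 9, 16, 1]
  [7, 19, 22, 0, 13, 18, 11]
  [0, 12, 15, 4, 0, 12, 12]
  [10, 17, 23, 9, 20, 0, 12]
  [4, 10, 11, -3, 8, 15, 0]
Answer: G*[3][6] = 16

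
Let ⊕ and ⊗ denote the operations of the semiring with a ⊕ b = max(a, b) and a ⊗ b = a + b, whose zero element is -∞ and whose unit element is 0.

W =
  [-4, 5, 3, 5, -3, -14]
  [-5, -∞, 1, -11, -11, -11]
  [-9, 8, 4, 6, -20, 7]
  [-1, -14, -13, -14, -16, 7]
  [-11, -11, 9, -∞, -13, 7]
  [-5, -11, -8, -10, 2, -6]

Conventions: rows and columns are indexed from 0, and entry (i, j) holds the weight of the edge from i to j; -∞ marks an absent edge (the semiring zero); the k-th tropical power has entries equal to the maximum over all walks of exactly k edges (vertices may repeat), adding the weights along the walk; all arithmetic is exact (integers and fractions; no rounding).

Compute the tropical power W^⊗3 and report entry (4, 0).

W^⊗2:
  [4, 11, 7, 9, -6, 12]
  [-8, 9, 5, 7, -8, 8]
  [5, 12, 9, 10, 9, 13]
  [2, 4, 2, 4, 9, 1]
  [2, 17, 13, 15, 9, 16]
  [-9, 0, 11, 0, -4, 9]
W^⊗3:
  [8, 15, 12, 13, 14, 16]
  [6, 13, 10, 11, 10, 14]
  [9, 17, 18, 15, 15, 17]
  [3, 10, 18, 8, 3, 16]
  [14, 21, 18, 19, 18, 22]
  [4, 19, 15, 17, 11, 18]
Key observation: the optimum is the walk 4->2->3->0, with weight 9 + 6 + (-1) = 14.
Optimal value attained by: walk 4->2->3->0.
Answer: (W^⊗3)[4][0] = 14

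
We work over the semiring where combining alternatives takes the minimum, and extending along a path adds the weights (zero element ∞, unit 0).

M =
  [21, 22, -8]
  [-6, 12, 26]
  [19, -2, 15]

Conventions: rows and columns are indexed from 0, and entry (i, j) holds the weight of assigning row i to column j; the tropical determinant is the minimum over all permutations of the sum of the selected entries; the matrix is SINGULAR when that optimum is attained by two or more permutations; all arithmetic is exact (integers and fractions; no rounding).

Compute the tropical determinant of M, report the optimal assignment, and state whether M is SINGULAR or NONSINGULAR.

σ = (0, 1, 2): 21 + 12 + 15 = 48
σ = (0, 2, 1): 21 + 26 + (-2) = 45
σ = (1, 0, 2): 22 + (-6) + 15 = 31
σ = (1, 2, 0): 22 + 26 + 19 = 67
σ = (2, 0, 1): (-8) + (-6) + (-2) = -16
σ = (2, 1, 0): (-8) + 12 + 19 = 23
Optimal value attained by: σ = (2, 0, 1).
Answer: det⊕(M) = -16; verdict: NONSINGULAR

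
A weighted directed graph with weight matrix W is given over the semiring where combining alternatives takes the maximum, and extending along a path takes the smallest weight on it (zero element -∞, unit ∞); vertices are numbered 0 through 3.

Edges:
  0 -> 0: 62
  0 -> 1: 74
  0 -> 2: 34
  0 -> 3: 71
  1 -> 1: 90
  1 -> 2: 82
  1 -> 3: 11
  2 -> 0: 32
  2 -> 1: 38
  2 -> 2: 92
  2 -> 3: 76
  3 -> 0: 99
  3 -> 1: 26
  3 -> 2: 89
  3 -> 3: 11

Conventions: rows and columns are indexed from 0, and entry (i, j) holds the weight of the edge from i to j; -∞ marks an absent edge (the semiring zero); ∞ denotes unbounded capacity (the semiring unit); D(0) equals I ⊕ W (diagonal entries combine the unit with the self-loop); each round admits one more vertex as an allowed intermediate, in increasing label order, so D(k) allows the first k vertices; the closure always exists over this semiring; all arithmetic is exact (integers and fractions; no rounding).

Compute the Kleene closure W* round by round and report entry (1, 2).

D(0):
  [∞, 74, 34, 71]
  [-∞, ∞, 82, 11]
  [32, 38, ∞, 76]
  [99, 26, 89, ∞]
D(1):
  [∞, 74, 34, 71]
  [-∞, ∞, 82, 11]
  [32, 38, ∞, 76]
  [99, 74, 89, ∞]
D(2):
  [∞, 74, 74, 71]
  [-∞, ∞, 82, 11]
  [32, 38, ∞, 76]
  [99, 74, 89, ∞]
D(3):
  [∞, 74, 74, 74]
  [32, ∞, 82, 76]
  [32, 38, ∞, 76]
  [99, 74, 89, ∞]
D(4):
  [∞, 74, 74, 74]
  [76, ∞, 82, 76]
  [76, 74, ∞, 76]
  [99, 74, 89, ∞]
Answer: W*[1][2] = 82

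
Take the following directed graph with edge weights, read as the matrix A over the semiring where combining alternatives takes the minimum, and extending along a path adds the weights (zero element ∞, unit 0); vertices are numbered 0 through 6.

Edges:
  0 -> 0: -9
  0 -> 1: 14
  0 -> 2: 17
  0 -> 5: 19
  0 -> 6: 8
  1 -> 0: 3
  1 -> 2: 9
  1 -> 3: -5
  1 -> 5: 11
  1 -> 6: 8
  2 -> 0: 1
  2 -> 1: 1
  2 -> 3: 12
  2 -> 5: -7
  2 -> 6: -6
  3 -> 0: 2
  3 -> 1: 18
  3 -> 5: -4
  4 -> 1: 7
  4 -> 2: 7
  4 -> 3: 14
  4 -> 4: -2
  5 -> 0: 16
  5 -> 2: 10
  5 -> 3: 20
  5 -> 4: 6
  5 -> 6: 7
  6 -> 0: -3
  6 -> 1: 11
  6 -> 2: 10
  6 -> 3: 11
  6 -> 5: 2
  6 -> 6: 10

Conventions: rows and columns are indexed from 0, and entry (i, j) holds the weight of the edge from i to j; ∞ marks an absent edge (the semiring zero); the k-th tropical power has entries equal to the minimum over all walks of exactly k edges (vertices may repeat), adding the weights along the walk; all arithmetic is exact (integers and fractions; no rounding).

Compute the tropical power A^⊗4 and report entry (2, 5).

A^⊗2:
  [-18, 5, 8, 9, 25, 10, -1]
  [-6, 10, 18, 19, 17, -9, 3]
  [-9, 5, 3, -4, -1, -4, 0]
  [-7, 16, 6, 13, 2, 21, 3]
  [8, 5, 5, 2, -4, 0, 1]
  [4, 11, 13, 18, 4, 3, 4]
  [-12, 11, 12, 6, 8, 3, 4]
A^⊗3:
  [-27, -4, -1, 0, 16, 1, -10]
  [-15, 8, 1, 5, -3, 5, -2]
  [-18, 4, 6, 0, -3, -8, -3]
  [-16, 7, 9, 11, 0, -1, 0]
  [-2, 3, 3, 0, -6, -2, -1]
  [-5, 11, 11, 6, 2, 6, 7]
  [-21, 2, 5, 6, 6, 2, -4]
A^⊗4:
  [-36, -13, -10, -9, 7, -8, -19]
  [-24, -1, 2, 3, -5, -6, -7]
  [-27, -4, -1, -1, -5, -4, -10]
  [-25, -2, 1, 2, -2, 2, -8]
  [-11, 1, 1, -2, -8, -4, -3]
  [-14, 9, 9, 6, 0, 2, 3]
  [-30, -7, -4, -3, 4, -2, -13]
Key observation: the optimum is the walk 2->6->1->3->5, with weight (-6) + 11 + (-5) + (-4) = -4.
Optimal value attained by: walk 2->6->1->3->5.
Answer: (A^⊗4)[2][5] = -4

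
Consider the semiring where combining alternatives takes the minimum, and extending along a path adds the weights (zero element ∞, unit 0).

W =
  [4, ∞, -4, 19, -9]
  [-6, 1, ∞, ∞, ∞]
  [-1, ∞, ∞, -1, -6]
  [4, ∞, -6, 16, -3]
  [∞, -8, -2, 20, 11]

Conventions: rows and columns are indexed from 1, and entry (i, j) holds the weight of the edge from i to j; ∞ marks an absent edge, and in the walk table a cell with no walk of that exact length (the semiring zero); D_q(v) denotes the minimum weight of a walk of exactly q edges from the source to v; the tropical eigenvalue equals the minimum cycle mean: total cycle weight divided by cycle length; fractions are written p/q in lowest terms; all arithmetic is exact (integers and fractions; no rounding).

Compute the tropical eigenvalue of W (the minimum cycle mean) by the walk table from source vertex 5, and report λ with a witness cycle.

q=0: [∞, ∞, ∞, ∞, 0]
q=1: [∞, -8, -2, 20, 11]
q=2: [-14, -7, 9, -3, -8]
q=3: [-13, -16, -18, 5, -23]
q=4: [-22, -31, -25, -19, -24]
q=5: [-37, -32, -26, -26, -31]
Optimal cycle mean attained by: cycle 1->5->2->1, total (-9) + (-8) + (-6), length 3.
Answer: λ = -23/3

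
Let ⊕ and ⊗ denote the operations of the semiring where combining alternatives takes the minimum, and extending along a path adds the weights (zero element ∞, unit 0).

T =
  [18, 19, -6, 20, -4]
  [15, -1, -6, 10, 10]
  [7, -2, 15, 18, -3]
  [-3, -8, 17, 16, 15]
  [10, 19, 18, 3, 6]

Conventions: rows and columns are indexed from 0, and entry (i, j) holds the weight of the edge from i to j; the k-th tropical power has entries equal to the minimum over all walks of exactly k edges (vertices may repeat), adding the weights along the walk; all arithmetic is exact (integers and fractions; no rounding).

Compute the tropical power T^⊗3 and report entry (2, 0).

T^⊗2:
  [1, -8, 9, -1, -9]
  [1, -8, -7, 9, -9]
  [7, -3, -8, 0, 3]
  [7, -9, -14, 2, -7]
  [0, -5, 4, 9, 6]
T^⊗3:
  [-4, -9, -14, -6, -3]
  [0, -9, -14, -6, -10]
  [-3, -10, -9, 6, -11]
  [-7, -16, -15, -4, -17]
  [6, -6, -11, 5, -4]
Key observation: the optimum is the walk 2->4->3->0, with weight (-3) + 3 + (-3) = -3.
Optimal value attained by: walk 2->4->3->0.
Answer: (T^⊗3)[2][0] = -3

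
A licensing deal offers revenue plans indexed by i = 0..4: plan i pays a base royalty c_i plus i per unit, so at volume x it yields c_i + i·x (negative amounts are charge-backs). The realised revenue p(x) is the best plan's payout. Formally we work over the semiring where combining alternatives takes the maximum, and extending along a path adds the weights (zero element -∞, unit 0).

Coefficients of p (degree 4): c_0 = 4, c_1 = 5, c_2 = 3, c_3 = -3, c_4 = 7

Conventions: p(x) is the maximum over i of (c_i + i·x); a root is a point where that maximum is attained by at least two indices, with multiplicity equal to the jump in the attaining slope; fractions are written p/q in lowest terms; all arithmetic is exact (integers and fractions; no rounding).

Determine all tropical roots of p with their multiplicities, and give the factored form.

hull edge (i=0, c=4) to (i=1, c=5): slope 1, span 1
hull edge (i=1, c=5) to (i=4, c=7): slope 2/3, span 3
Factored form: p(x) = 7 ⊗ (x ⊕ (-1)) ⊗ (x ⊕ (-2/3)) ⊗ (x ⊕ (-2/3)) ⊗ (x ⊕ (-2/3))
Answer: roots = -1 (mult 1), -2/3 (mult 3)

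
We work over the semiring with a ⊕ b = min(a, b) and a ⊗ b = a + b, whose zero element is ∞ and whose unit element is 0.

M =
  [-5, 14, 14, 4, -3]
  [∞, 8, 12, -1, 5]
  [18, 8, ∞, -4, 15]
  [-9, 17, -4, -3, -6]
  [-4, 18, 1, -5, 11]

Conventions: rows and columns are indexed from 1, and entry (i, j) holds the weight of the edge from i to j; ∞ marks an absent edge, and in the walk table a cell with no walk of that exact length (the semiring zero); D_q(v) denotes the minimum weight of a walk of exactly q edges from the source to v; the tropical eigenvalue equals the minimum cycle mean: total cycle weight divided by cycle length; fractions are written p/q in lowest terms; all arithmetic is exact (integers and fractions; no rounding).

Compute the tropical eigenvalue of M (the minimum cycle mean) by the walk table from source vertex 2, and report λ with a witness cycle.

q=0: [∞, 0, ∞, ∞, ∞]
q=1: [∞, 8, 12, -1, 5]
q=2: [-10, 16, -5, -4, -7]
q=3: [-15, 3, -8, -12, -13]
q=4: [-21, -1, -16, -18, -18]
q=5: [-27, -8, -22, -23, -24]
Optimal cycle mean attained by: cycle 1->5->4->1, total (-3) + (-5) + (-9), length 3.
Answer: λ = -17/3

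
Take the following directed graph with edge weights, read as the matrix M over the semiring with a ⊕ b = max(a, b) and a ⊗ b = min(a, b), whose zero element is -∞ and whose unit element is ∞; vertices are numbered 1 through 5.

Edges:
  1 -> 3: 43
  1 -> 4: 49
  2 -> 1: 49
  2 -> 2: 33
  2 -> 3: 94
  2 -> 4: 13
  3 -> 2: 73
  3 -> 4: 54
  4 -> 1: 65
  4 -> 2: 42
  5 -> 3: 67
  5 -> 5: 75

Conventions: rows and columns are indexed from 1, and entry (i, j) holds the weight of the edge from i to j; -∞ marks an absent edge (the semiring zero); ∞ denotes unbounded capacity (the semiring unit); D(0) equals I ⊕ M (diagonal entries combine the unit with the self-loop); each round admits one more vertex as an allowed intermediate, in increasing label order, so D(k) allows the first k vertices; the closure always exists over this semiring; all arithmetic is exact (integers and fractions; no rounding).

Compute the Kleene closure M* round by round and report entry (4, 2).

D(0):
  [∞, -∞, 43, 49, -∞]
  [49, ∞, 94, 13, -∞]
  [-∞, 73, ∞, 54, -∞]
  [65, 42, -∞, ∞, -∞]
  [-∞, -∞, 67, -∞, ∞]
D(1):
  [∞, -∞, 43, 49, -∞]
  [49, ∞, 94, 49, -∞]
  [-∞, 73, ∞, 54, -∞]
  [65, 42, 43, ∞, -∞]
  [-∞, -∞, 67, -∞, ∞]
D(2):
  [∞, -∞, 43, 49, -∞]
  [49, ∞, 94, 49, -∞]
  [49, 73, ∞, 54, -∞]
  [65, 42, 43, ∞, -∞]
  [-∞, -∞, 67, -∞, ∞]
D(3):
  [∞, 43, 43, 49, -∞]
  [49, ∞, 94, 54, -∞]
  [49, 73, ∞, 54, -∞]
  [65, 43, 43, ∞, -∞]
  [49, 67, 67, 54, ∞]
D(4):
  [∞, 43, 43, 49, -∞]
  [54, ∞, 94, 54, -∞]
  [54, 73, ∞, 54, -∞]
  [65, 43, 43, ∞, -∞]
  [54, 67, 67, 54, ∞]
D(5):
  [∞, 43, 43, 49, -∞]
  [54, ∞, 94, 54, -∞]
  [54, 73, ∞, 54, -∞]
  [65, 43, 43, ∞, -∞]
  [54, 67, 67, 54, ∞]
Answer: M*[4][2] = 43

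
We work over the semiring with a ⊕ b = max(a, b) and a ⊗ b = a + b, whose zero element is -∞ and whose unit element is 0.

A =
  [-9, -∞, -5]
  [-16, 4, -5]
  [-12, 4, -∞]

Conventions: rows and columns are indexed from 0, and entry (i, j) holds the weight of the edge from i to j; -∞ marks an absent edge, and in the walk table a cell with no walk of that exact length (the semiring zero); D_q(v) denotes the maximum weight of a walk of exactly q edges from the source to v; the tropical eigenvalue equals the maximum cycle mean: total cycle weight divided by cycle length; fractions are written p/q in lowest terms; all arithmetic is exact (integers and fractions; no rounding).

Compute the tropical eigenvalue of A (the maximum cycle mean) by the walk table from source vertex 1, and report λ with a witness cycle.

q=0: [-∞, 0, -∞]
q=1: [-16, 4, -5]
q=2: [-12, 8, -1]
q=3: [-8, 12, 3]
Optimal cycle mean attained by: cycle 1->1, total 4, length 1.
Answer: λ = 4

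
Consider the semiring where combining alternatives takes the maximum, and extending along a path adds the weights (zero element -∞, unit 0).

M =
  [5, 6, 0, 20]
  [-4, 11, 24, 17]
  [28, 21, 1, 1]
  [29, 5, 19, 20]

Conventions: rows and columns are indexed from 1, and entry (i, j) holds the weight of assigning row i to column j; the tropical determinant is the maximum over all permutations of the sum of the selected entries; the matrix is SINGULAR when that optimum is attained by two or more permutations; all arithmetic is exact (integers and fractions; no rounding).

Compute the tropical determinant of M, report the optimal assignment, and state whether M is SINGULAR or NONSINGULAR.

σ = (1, 2, 3, 4): 5 + 11 + 1 + 20 = 37
σ = (1, 2, 4, 3): 5 + 11 + 1 + 19 = 36
σ = (1, 3, 2, 4): 5 + 24 + 21 + 20 = 70
σ = (1, 3, 4, 2): 5 + 24 + 1 + 5 = 35
σ = (1, 4, 2, 3): 5 + 17 + 21 + 19 = 62
σ = (1, 4, 3, 2): 5 + 17 + 1 + 5 = 28
σ = (2, 1, 3, 4): 6 + (-4) + 1 + 20 = 23
σ = (2, 1, 4, 3): 6 + (-4) + 1 + 19 = 22
σ = (2, 3, 1, 4): 6 + 24 + 28 + 20 = 78
σ = (2, 3, 4, 1): 6 + 24 + 1 + 29 = 60
σ = (2, 4, 1, 3): 6 + 17 + 28 + 19 = 70
σ = (2, 4, 3, 1): 6 + 17 + 1 + 29 = 53
σ = (3, 1, 2, 4): 0 + (-4) + 21 + 20 = 37
σ = (3, 1, 4, 2): 0 + (-4) + 1 + 5 = 2
σ = (3, 2, 1, 4): 0 + 11 + 28 + 20 = 59
σ = (3, 2, 4, 1): 0 + 11 + 1 + 29 = 41
σ = (3, 4, 1, 2): 0 + 17 + 28 + 5 = 50
σ = (3, 4, 2, 1): 0 + 17 + 21 + 29 = 67
σ = (4, 1, 2, 3): 20 + (-4) + 21 + 19 = 56
σ = (4, 1, 3, 2): 20 + (-4) + 1 + 5 = 22
σ = (4, 2, 1, 3): 20 + 11 + 28 + 19 = 78
σ = (4, 2, 3, 1): 20 + 11 + 1 + 29 = 61
σ = (4, 3, 1, 2): 20 + 24 + 28 + 5 = 77
σ = (4, 3, 2, 1): 20 + 24 + 21 + 29 = 94
Optimal value attained by: σ = (4, 3, 2, 1).
Answer: det⊕(M) = 94; verdict: NONSINGULAR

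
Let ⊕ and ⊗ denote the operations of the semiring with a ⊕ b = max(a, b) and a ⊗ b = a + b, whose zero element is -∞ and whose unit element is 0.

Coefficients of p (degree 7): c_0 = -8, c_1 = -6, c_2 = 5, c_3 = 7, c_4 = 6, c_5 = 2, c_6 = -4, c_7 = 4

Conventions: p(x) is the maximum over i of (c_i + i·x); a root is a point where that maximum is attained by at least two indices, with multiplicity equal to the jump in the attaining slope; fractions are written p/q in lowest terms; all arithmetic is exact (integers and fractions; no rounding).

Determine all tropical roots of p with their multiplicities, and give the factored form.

hull edge (i=0, c=-8) to (i=2, c=5): slope 13/2, span 2
hull edge (i=2, c=5) to (i=3, c=7): slope 2, span 1
hull edge (i=3, c=7) to (i=7, c=4): slope -3/4, span 4
Factored form: p(x) = 4 ⊗ (x ⊕ (-13/2)) ⊗ (x ⊕ (-13/2)) ⊗ (x ⊕ (-2)) ⊗ (x ⊕ 3/4) ⊗ (x ⊕ 3/4) ⊗ (x ⊕ 3/4) ⊗ (x ⊕ 3/4)
Answer: roots = -13/2 (mult 2), -2 (mult 1), 3/4 (mult 4)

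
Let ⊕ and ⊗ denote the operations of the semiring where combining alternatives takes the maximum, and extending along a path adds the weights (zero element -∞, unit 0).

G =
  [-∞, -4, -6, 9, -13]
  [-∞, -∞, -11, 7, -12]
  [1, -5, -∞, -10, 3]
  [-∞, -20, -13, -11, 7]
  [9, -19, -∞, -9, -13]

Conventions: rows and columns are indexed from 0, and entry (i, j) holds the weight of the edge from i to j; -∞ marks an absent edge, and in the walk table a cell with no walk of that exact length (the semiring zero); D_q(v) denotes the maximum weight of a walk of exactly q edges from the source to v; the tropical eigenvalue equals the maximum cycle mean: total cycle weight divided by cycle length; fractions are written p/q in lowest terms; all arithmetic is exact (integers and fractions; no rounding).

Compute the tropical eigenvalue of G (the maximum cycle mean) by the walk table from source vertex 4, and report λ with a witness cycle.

q=0: [-∞, -∞, -∞, -∞, 0]
q=1: [9, -19, -∞, -9, -13]
q=2: [-4, 5, 3, 18, -2]
q=3: [7, -2, 5, 12, 25]
q=4: [34, 6, 1, 16, 19]
q=5: [28, 30, 28, 43, 23]
Optimal cycle mean attained by: cycle 0->3->4->0, total 9 + 7 + 9, length 3.
Answer: λ = 25/3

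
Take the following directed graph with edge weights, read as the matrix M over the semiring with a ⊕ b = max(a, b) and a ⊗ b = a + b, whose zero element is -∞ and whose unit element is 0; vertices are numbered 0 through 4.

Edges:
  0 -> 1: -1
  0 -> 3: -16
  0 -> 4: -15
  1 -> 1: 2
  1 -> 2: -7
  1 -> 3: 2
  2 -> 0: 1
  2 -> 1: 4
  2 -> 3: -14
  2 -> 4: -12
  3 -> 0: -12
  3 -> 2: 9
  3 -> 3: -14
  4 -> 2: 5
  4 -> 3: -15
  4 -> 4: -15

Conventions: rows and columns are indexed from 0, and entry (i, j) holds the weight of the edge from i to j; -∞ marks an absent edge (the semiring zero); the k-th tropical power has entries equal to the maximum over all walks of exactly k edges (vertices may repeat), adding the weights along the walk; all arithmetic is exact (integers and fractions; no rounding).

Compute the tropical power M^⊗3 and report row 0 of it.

M^⊗2:
  [-28, 1, -7, 1, -30]
  [-6, 4, 11, 4, -19]
  [-26, 6, -3, 6, -14]
  [10, 13, -5, -5, -3]
  [6, 9, -6, -9, -7]
M^⊗3:
  [-6, 3, 10, 3, -19]
  [12, 15, 13, 6, -1]
  [-2, 8, 15, 8, -15]
  [-4, 15, 6, 15, -5]
  [-5, 11, 2, 11, -9]
Answer: row 0 of M^⊗3 = [-6, 3, 10, 3, -19]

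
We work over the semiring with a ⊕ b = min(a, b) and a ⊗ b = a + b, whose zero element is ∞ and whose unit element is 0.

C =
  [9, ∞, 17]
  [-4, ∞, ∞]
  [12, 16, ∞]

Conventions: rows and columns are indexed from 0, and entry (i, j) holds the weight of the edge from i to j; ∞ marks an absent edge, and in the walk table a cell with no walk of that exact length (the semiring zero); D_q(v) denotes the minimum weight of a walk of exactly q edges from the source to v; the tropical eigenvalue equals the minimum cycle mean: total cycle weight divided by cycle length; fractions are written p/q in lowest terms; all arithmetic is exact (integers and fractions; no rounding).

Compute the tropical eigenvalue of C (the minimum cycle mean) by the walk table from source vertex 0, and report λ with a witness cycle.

q=0: [0, ∞, ∞]
q=1: [9, ∞, 17]
q=2: [18, 33, 26]
q=3: [27, 42, 35]
Optimal cycle mean attained by: cycle 0->0, total 9, length 1.
Answer: λ = 9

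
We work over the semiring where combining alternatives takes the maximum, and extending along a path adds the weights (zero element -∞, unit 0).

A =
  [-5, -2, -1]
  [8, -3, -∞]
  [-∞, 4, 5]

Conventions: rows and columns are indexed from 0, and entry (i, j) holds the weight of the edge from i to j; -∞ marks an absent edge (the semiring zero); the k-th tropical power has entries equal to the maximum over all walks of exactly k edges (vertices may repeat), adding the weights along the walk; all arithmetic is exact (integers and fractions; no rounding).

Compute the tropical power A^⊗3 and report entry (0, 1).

A^⊗2:
  [6, 3, 4]
  [5, 6, 7]
  [12, 9, 10]
A^⊗3:
  [11, 8, 9]
  [14, 11, 12]
  [17, 14, 15]
Key observation: the optimum is the walk 0->2->2->1, with weight (-1) + 5 + 4 = 8.
Optimal value attained by: walk 0->2->2->1.
Answer: (A^⊗3)[0][1] = 8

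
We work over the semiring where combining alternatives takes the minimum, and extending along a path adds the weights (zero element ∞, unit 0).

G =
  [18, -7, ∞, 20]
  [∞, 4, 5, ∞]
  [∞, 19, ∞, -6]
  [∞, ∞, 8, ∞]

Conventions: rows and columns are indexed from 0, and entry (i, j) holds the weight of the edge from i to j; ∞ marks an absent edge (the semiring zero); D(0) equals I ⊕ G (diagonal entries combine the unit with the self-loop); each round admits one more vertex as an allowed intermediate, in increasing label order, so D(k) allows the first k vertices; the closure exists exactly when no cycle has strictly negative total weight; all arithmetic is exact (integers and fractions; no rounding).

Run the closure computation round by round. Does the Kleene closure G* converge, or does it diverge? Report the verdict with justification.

D(0):
  [0, -7, ∞, 20]
  [∞, 0, 5, ∞]
  [∞, 19, 0, -6]
  [∞, ∞, 8, 0]
D(1):
  [0, -7, ∞, 20]
  [∞, 0, 5, ∞]
  [∞, 19, 0, -6]
  [∞, ∞, 8, 0]
D(2):
  [0, -7, -2, 20]
  [∞, 0, 5, ∞]
  [∞, 19, 0, -6]
  [∞, ∞, 8, 0]
D(3):
  [0, -7, -2, -8]
  [∞, 0, 5, -1]
  [∞, 19, 0, -6]
  [∞, 27, 8, 0]
D(4):
  [0, -7, -2, -8]
  [∞, 0, 5, -1]
  [∞, 19, 0, -6]
  [∞, 27, 8, 0]
Key observation: every diagonal entry stays at the unit through all rounds, so no improving cycle exists.
Answer: CONVERGES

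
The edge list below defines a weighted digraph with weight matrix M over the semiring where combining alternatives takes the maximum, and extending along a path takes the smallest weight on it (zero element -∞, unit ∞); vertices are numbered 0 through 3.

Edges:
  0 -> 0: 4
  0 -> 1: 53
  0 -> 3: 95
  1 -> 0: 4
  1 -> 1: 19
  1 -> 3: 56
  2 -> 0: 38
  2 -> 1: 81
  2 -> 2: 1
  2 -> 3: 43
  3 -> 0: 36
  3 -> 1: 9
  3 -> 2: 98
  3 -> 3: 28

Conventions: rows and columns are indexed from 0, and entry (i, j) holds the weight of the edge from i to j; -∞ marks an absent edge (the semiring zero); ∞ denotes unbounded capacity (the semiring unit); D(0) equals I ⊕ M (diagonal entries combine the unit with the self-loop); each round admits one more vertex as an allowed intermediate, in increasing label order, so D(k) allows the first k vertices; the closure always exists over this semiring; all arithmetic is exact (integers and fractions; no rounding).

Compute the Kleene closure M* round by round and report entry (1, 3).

D(0):
  [∞, 53, -∞, 95]
  [4, ∞, -∞, 56]
  [38, 81, ∞, 43]
  [36, 9, 98, ∞]
D(1):
  [∞, 53, -∞, 95]
  [4, ∞, -∞, 56]
  [38, 81, ∞, 43]
  [36, 36, 98, ∞]
D(2):
  [∞, 53, -∞, 95]
  [4, ∞, -∞, 56]
  [38, 81, ∞, 56]
  [36, 36, 98, ∞]
D(3):
  [∞, 53, -∞, 95]
  [4, ∞, -∞, 56]
  [38, 81, ∞, 56]
  [38, 81, 98, ∞]
D(4):
  [∞, 81, 95, 95]
  [38, ∞, 56, 56]
  [38, 81, ∞, 56]
  [38, 81, 98, ∞]
Answer: M*[1][3] = 56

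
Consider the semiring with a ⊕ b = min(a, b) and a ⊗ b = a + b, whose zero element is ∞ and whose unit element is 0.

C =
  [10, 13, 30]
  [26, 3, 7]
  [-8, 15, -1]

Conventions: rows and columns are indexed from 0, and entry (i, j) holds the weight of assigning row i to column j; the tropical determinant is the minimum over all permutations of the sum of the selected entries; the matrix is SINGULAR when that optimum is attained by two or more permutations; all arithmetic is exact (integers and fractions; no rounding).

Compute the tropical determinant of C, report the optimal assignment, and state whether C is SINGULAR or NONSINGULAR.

σ = (0, 1, 2): 10 + 3 + (-1) = 12
σ = (0, 2, 1): 10 + 7 + 15 = 32
σ = (1, 0, 2): 13 + 26 + (-1) = 38
σ = (1, 2, 0): 13 + 7 + (-8) = 12
σ = (2, 0, 1): 30 + 26 + 15 = 71
σ = (2, 1, 0): 30 + 3 + (-8) = 25
Optimal value attained by: σ = (0, 1, 2).
Answer: det⊕(C) = 12; verdict: SINGULAR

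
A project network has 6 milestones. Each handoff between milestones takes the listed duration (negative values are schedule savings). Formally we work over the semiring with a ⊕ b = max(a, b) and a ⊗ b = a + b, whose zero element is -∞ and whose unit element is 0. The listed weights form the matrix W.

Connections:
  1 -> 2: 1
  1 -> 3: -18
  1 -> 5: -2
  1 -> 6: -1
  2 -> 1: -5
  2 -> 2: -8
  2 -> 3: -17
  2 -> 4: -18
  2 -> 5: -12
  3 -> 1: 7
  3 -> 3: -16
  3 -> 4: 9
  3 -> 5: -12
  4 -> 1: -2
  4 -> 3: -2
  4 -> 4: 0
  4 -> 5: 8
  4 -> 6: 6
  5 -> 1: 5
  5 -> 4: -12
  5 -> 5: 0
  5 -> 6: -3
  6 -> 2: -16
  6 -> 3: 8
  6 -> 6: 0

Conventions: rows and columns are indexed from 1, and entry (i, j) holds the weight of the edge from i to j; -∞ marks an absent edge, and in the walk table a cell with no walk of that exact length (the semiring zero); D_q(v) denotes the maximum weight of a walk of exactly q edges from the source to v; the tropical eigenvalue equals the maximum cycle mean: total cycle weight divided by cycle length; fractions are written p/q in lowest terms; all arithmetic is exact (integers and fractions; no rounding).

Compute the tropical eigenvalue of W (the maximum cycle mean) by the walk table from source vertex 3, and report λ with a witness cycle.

q=0: [-∞, -∞, 0, -∞, -∞, -∞]
q=1: [7, -∞, -16, 9, -12, -∞]
q=2: [7, 8, 7, 9, 17, 15]
q=3: [22, 8, 23, 16, 17, 15]
q=4: [30, 23, 23, 32, 24, 22]
q=5: [30, 31, 30, 32, 40, 38]
q=6: [45, 31, 46, 39, 40, 38]
Optimal cycle mean attained by: cycle 3->4->6->3, total 9 + 6 + 8, length 3.
Answer: λ = 23/3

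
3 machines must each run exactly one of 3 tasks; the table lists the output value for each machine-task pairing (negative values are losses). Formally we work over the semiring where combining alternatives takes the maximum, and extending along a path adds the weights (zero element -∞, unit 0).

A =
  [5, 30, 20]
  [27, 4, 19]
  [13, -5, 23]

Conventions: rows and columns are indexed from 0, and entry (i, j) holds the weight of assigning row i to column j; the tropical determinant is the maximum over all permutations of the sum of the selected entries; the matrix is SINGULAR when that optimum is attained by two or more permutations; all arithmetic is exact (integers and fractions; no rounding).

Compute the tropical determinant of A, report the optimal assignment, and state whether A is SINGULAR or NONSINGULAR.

σ = (0, 1, 2): 5 + 4 + 23 = 32
σ = (0, 2, 1): 5 + 19 + (-5) = 19
σ = (1, 0, 2): 30 + 27 + 23 = 80
σ = (1, 2, 0): 30 + 19 + 13 = 62
σ = (2, 0, 1): 20 + 27 + (-5) = 42
σ = (2, 1, 0): 20 + 4 + 13 = 37
Optimal value attained by: σ = (1, 0, 2).
Answer: det⊕(A) = 80; verdict: NONSINGULAR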